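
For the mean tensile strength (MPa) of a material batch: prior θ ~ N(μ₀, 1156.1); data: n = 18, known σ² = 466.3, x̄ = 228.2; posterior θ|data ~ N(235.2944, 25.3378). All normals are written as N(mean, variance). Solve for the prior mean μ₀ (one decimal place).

μ₀ = 551.9

With known observation variance, the Normal–Normal posterior has precision τ_n = τ₀ + n/σ² and mean μ_n = (τ₀μ₀ + (n/σ²)x̄)/τ_n.
Here τ₀ = 1/1156.1 = 0.000865 and τ_data = 18/466.3 = 0.038602, so τ_n = 0.039467.
Rearranging for μ₀: μ₀ = (μ_n·τ_n − τ_data·x̄)/τ₀ = (235.2944·0.039467 − 0.038602·228.2) / 0.000865 = 0.477388/0.000865 ≈ 551.9.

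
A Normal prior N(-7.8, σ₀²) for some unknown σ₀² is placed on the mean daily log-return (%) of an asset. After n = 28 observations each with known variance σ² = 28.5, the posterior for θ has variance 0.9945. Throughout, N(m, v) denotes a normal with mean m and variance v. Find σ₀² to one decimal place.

Posterior precision equals prior precision plus data precision: 1/σ_n² = 1/σ₀² + n/σ².
So 1/σ₀² = 1/0.9945 − 28/28.5 = 1.005530 − 0.982456 = 0.023074.
Hence σ₀² = 1/0.023074 ≈ 43.3.

σ₀² = 43.3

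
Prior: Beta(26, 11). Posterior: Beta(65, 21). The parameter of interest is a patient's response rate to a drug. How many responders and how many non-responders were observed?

39 responders and 10 non-responders

Under Beta–binomial conjugacy the posterior parameters are (α+s, β+f).
So s = 65 − 26 = 39 and f = 21 − 11 = 10.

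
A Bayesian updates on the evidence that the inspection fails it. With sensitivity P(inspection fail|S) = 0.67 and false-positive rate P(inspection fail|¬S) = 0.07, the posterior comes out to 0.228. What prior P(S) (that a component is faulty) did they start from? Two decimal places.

Bayes' rule in odds form gives O(S|E) = O(S)·[P(E|S)/P(E|¬S)], hence O(S) = O(S|E)/LR.
Posterior odds = 0.228/(1−0.228) = 0.2953. LR = 0.67/0.07 = 9.5714.
Prior odds = 0.2953/9.5714 = 0.0309, so P(S) = 0.0309/(1+0.0309) ≈ 0.03.

P(S) = 0.03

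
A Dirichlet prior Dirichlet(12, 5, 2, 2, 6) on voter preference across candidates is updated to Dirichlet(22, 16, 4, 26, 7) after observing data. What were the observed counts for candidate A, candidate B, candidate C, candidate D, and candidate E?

For a Dirichlet(α) prior with multinomial counts c, the posterior is Dirichlet(α + c) componentwise.
Counts are posterior − prior componentwise: 22−12=10, 16−5=11, 4−2=2, 26−2=24, 7−6=1.

counts (10, 11, 2, 24, 1)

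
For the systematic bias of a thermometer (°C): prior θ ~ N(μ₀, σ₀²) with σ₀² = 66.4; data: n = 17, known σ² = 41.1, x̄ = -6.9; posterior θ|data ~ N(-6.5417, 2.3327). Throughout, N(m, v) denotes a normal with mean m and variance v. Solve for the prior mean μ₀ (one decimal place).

μ₀ = 3.3

With known observation variance, the Normal–Normal posterior has precision τ_n = τ₀ + n/σ² and mean μ_n = (τ₀μ₀ + (n/σ²)x̄)/τ_n.
Here τ₀ = 1/66.4 = 0.015060 and τ_data = 17/41.1 = 0.413625, so τ_n = 0.428685.
Rearranging for μ₀: μ₀ = (μ_n·τ_n − τ_data·x̄)/τ₀ = (-6.5417·0.428685 − 0.413625·-6.9) / 0.015060 = 0.049684/0.015060 ≈ 3.3.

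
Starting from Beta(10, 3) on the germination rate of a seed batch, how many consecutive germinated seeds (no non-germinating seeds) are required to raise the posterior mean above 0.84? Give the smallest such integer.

k = 6

After k germinated seeds and 0 non-germinating seeds the posterior is Beta(10+k, 3), with mean (10+k)/(10+3+k).
Set (10+k)/(13+k) > 0.84 and solve: k > (0.84·13 − 10)/(1 − 0.84) = 5.750.
The smallest integer exceeding 5.750 is 6.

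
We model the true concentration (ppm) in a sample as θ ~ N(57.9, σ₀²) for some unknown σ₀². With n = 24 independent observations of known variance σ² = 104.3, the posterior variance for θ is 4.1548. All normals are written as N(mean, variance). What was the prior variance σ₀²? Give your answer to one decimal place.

σ₀² = 94.5

Posterior precision equals prior precision plus data precision: 1/σ_n² = 1/σ₀² + n/σ².
So 1/σ₀² = 1/4.1548 − 24/104.3 = 0.240685 − 0.230105 = 0.010580.
Hence σ₀² = 1/0.010580 ≈ 94.5.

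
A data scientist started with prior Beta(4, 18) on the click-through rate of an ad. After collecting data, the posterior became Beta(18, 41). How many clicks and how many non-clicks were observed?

Under Beta–binomial conjugacy the posterior parameters are (α+s, β+f).
Match parameters: s=18−4=14, f=41−18=23.

14 clicks and 23 non-clicks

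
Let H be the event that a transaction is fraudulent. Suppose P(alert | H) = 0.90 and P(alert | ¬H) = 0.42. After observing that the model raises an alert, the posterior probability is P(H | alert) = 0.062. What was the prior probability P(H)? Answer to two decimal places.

P(H) = 0.03

Bayes' rule in odds form gives O(H|E) = O(H)·[P(E|H)/P(E|¬H)], hence O(H) = O(H|E)/LR.
Posterior odds = 0.062/(1−0.062) = 0.0661. LR = 0.90/0.42 = 2.1429.
Prior odds = 0.0661/2.1429 = 0.0308, so P(H) = 0.0308/(1+0.0308) ≈ 0.03.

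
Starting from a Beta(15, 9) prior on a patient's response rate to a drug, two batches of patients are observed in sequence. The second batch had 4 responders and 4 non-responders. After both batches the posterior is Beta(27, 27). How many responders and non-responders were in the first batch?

Because Beta–binomial updating is additive in the counts, the combined data contributed (α_post−α_prior, β_post−β_prior) successes and failures.
Total across both batches: 27−15=12 responders, 27−9=18 non-responders.
Subtract the second batch: 12−4=8 responders and 18−4=14 non-responders.

8 responders and 14 non-responders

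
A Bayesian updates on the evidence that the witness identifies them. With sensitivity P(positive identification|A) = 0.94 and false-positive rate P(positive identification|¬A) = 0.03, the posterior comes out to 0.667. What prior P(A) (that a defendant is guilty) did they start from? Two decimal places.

P(A) = 0.06

Bayes' rule in odds form gives O(A|E) = O(A)·[P(E|A)/P(E|¬A)], hence O(A) = O(A|E)/LR.
Posterior odds = 0.667/(1−0.667) = 2.0030. LR = 0.94/0.03 = 31.3333.
Prior odds = 2.0030/31.3333 = 0.0639, so P(A) = 0.0639/(1+0.0639) ≈ 0.06.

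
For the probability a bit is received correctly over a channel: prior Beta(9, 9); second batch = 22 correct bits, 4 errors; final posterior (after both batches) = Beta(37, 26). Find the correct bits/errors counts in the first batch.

6 correct bits and 13 errors

Because Beta–binomial updating is additive in the counts, the combined data contributed (α_post−α_prior, β_post−β_prior) successes and failures.
Total across both batches: 37−9=28 correct bits, 26−9=17 errors.
Subtract the second batch: 28−22=6 correct bits and 17−4=13 errors.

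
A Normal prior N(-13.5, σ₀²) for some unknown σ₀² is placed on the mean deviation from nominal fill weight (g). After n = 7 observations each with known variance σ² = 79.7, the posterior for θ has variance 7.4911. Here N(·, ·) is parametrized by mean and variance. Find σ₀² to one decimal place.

For the Normal–Normal model with known σ², precisions add: τ_n = τ₀ + n/σ².
So 1/σ₀² = 1/7.4911 − 7/79.7 = 0.133492 − 0.087829 = 0.045663.
Hence σ₀² = 1/0.045663 ≈ 21.9.

σ₀² = 21.9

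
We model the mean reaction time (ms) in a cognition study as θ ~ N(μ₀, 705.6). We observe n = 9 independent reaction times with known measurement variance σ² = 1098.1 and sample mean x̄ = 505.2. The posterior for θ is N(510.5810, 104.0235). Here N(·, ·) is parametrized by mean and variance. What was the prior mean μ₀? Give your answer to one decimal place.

The posterior mean is a precision-weighted average: μ_n = (τ₀μ₀ + τ_data·x̄)/(τ₀+τ_data), with τ₀=1/σ₀² and τ_data=n/σ².
Here τ₀ = 1/705.6 = 0.001417 and τ_data = 9/1098.1 = 0.008196, so τ_n = 0.009613.
Rearranging for μ₀: μ₀ = (μ_n·τ_n − τ_data·x̄)/τ₀ = (510.5810·0.009613 − 0.008196·505.2) / 0.001417 = 0.767596/0.001417 ≈ 541.7.

μ₀ = 541.7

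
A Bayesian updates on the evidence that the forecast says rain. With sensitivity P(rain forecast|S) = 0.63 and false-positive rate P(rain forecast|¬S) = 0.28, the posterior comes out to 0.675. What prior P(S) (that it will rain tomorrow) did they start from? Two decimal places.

Bayes' rule in odds form gives O(S|E) = O(S)·[P(E|S)/P(E|¬S)], hence O(S) = O(S|E)/LR.
Posterior odds = 0.675/(1−0.675) = 2.0769. LR = 0.63/0.28 = 2.2500.
Prior odds = 2.0769/2.2500 = 0.9231, so P(S) = 0.9231/(1+0.9231) ≈ 0.48.

P(S) = 0.48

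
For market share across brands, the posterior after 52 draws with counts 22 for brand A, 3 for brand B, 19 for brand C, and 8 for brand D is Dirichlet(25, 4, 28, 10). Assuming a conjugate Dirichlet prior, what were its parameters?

For a Dirichlet(α) prior with multinomial counts c, the posterior is Dirichlet(α + c) componentwise.
Subtract each count from the matching posterior parameter: 25−22=3, 4−3=1, 28−19=9, 10−8=2.

Dirichlet(3, 1, 9, 2)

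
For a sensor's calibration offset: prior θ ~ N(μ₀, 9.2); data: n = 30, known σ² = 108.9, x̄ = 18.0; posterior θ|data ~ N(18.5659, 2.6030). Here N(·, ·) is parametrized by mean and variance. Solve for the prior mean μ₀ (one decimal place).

The posterior mean is a precision-weighted average: μ_n = (τ₀μ₀ + τ_data·x̄)/(τ₀+τ_data), with τ₀=1/σ₀² and τ_data=n/σ².
Here τ₀ = 1/9.2 = 0.108696 and τ_data = 30/108.9 = 0.275482, so τ_n = 0.384178.
Rearranging for μ₀: μ₀ = (μ_n·τ_n − τ_data·x̄)/τ₀ = (18.5659·0.384178 − 0.275482·18.0) / 0.108696 = 2.173934/0.108696 ≈ 20.0.

μ₀ = 20.0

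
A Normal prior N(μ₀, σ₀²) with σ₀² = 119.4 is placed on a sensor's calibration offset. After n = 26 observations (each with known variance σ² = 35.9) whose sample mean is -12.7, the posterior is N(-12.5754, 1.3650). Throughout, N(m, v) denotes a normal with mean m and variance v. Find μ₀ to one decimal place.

μ₀ = -1.8

The posterior mean is a precision-weighted average: μ_n = (τ₀μ₀ + τ_data·x̄)/(τ₀+τ_data), with τ₀=1/σ₀² and τ_data=n/σ².
Here τ₀ = 1/119.4 = 0.008375 and τ_data = 26/35.9 = 0.724234, so τ_n = 0.732609.
Rearranging for μ₀: μ₀ = (μ_n·τ_n − τ_data·x̄)/τ₀ = (-12.5754·0.732609 − 0.724234·-12.7) / 0.008375 = -0.015079/0.008375 ≈ -1.8.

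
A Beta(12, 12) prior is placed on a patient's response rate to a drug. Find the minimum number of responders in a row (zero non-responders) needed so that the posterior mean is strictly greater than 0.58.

After k responders and 0 non-responders the posterior is Beta(12+k, 12), with mean (12+k)/(12+12+k).
Set (12+k)/(24+k) > 0.58 and solve: k > (0.58·24 − 12)/(1 − 0.58) = 4.571.
The smallest integer exceeding 4.571 is 5, and checking k=5: (17)/(29) = 0.5862 > 0.58.

k = 5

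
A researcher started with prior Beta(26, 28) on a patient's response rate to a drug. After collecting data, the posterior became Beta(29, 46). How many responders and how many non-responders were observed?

3 responders and 18 non-responders

Beta is conjugate to the binomial likelihood: posterior = Beta(α+s, β+f).
Match parameters: s=29−26=3, f=46−28=18.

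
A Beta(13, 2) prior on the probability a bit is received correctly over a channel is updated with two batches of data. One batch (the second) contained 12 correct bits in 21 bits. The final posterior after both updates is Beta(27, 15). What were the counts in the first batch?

Because Beta–binomial updating is additive in the counts, the combined data contributed (α_post−α_prior, β_post−β_prior) successes and failures.
Total across both batches: 27−13=14 correct bits, 15−2=13 errors.
Subtract the second batch: 14−12=2 correct bits and 13−9=4 errors.

2 correct bits and 4 errors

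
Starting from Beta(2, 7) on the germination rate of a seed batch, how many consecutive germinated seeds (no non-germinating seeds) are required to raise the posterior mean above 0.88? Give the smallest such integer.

k = 50

After k germinated seeds and 0 non-germinating seeds the posterior is Beta(2+k, 7), with mean (2+k)/(2+7+k).
Set (2+k)/(9+k) > 0.88 and solve: k > (0.88·9 − 2)/(1 − 0.88) = 49.333.
The smallest integer exceeding 49.333 is 50.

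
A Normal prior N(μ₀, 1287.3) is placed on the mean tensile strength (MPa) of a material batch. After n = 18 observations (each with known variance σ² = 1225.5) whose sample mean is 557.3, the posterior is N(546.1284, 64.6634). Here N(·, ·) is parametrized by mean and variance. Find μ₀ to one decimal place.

The posterior mean is a precision-weighted average: μ_n = (τ₀μ₀ + τ_data·x̄)/(τ₀+τ_data), with τ₀=1/σ₀² and τ_data=n/σ².
Here τ₀ = 1/1287.3 = 0.000777 and τ_data = 18/1225.5 = 0.014688, so τ_n = 0.015465.
Rearranging for μ₀: μ₀ = (μ_n·τ_n − τ_data·x̄)/τ₀ = (546.1284·0.015465 − 0.014688·557.3) / 0.000777 = 0.260253/0.000777 ≈ 334.9.

μ₀ = 334.9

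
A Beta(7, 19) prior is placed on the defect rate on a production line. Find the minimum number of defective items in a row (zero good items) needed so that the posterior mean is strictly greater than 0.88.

After k defective items and 0 good items the posterior is Beta(7+k, 19), with mean (7+k)/(7+19+k).
Set (7+k)/(26+k) > 0.88 and solve: k > (0.88·26 − 7)/(1 − 0.88) = 132.333.
The smallest integer exceeding 132.333 is 133, and checking k=133: (140)/(159) = 0.8805 > 0.88.

k = 133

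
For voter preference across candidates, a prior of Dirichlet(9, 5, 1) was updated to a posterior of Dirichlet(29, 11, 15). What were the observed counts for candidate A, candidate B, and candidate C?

counts (20, 6, 14)

For a Dirichlet(α) prior with multinomial counts c, the posterior is Dirichlet(α + c) componentwise.
Counts are posterior − prior componentwise: 29−9=20, 11−5=6, 15−1=14.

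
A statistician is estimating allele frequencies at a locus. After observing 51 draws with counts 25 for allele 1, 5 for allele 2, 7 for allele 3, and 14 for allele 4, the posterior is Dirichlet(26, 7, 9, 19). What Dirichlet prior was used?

Dirichlet(1, 2, 2, 5)

For a Dirichlet(α) prior with multinomial counts c, the posterior is Dirichlet(α + c) componentwise.
Subtract each count from the matching posterior parameter: 26−25=1, 7−5=2, 9−7=2, 19−14=5.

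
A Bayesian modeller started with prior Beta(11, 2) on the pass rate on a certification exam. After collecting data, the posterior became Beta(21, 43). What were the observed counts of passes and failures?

10 passes and 41 failures

A Beta(α, β) prior with s successes and f failures in binomial data gives a Beta(α+s, β+f) posterior.
Match parameters: s=21−11=10, f=43−2=41.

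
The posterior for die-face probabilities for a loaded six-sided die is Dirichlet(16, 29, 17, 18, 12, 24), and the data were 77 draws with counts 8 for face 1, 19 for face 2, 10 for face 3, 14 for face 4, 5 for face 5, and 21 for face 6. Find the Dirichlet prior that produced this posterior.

For a Dirichlet(α) prior with multinomial counts c, the posterior is Dirichlet(α + c) componentwise.
Subtract each count from the matching posterior parameter: 16−8=8, 29−19=10, 17−10=7, 18−14=4, 12−5=7, 24−21=3.

Dirichlet(8, 10, 7, 4, 7, 3)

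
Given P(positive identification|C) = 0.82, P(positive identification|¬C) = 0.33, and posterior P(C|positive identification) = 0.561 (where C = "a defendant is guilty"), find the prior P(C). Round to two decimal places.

In odds form, posterior odds = prior odds × likelihood ratio, so prior odds = posterior odds ÷ LR.
Posterior odds = 0.561/(1−0.561) = 1.2779. LR = 0.82/0.33 = 2.4848.
Prior odds = 1.2779/2.4848 = 0.5143, so P(C) = 0.5143/(1+0.5143) ≈ 0.34.

P(C) = 0.34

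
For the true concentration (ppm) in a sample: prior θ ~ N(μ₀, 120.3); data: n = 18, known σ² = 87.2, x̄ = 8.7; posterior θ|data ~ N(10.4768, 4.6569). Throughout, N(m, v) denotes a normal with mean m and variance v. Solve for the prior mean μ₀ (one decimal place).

μ₀ = 54.6

The posterior mean is a precision-weighted average: μ_n = (τ₀μ₀ + τ_data·x̄)/(τ₀+τ_data), with τ₀=1/σ₀² and τ_data=n/σ².
Here τ₀ = 1/120.3 = 0.008313 and τ_data = 18/87.2 = 0.206422, so τ_n = 0.214735.
Rearranging for μ₀: μ₀ = (μ_n·τ_n − τ_data·x̄)/τ₀ = (10.4768·0.214735 − 0.206422·8.7) / 0.008313 = 0.453864/0.008313 ≈ 54.6.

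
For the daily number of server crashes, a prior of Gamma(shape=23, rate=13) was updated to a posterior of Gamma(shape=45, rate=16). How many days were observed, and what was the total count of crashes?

Gamma–Poisson conjugacy: posterior shape = α + Σxᵢ, posterior rate = β + n.
Matching: Σxᵢ = 45 − 23 = 22 and n = 16 − 13 = 3.

n = 3 days with total 22 crashes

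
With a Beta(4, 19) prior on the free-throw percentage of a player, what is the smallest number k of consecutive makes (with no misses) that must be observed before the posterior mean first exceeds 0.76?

After k makes and 0 misses the posterior is Beta(4+k, 19), with mean (4+k)/(4+19+k).
Set (4+k)/(23+k) > 0.76 and solve: k > (0.76·23 − 4)/(1 − 0.76) = 56.167.
The smallest integer exceeding 56.167 is 57, and checking k=57: (61)/(80) = 0.7625 > 0.76.

k = 57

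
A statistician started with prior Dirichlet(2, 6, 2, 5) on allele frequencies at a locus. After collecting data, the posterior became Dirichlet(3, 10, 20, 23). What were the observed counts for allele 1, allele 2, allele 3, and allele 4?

For a Dirichlet(α) prior with multinomial counts c, the posterior is Dirichlet(α + c) componentwise.
Counts are posterior − prior componentwise: 3−2=1, 10−6=4, 20−2=18, 23−5=18.

counts (1, 4, 18, 18)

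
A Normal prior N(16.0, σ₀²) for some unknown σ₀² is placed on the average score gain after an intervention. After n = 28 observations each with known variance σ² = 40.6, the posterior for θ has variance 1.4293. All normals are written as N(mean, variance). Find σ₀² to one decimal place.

σ₀² = 100.1

Posterior precision equals prior precision plus data precision: 1/σ_n² = 1/σ₀² + n/σ².
So 1/σ₀² = 1/1.4293 − 28/40.6 = 0.699643 − 0.689655 = 0.009988.
Hence σ₀² = 1/0.009988 ≈ 100.1.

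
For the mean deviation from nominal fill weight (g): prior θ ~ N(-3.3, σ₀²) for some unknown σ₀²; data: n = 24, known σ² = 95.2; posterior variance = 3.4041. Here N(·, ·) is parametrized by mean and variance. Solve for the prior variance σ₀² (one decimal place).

For the Normal–Normal model with known σ², precisions add: τ_n = τ₀ + n/σ².
So 1/σ₀² = 1/3.4041 − 24/95.2 = 0.293763 − 0.252101 = 0.041662.
Hence σ₀² = 1/0.041662 ≈ 24.0.

σ₀² = 24.0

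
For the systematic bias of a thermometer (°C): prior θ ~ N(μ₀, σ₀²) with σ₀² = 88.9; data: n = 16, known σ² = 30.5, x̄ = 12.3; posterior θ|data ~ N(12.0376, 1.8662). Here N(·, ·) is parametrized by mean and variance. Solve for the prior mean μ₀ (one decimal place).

The posterior mean is a precision-weighted average: μ_n = (τ₀μ₀ + τ_data·x̄)/(τ₀+τ_data), with τ₀=1/σ₀² and τ_data=n/σ².
Here τ₀ = 1/88.9 = 0.011249 and τ_data = 16/30.5 = 0.524590, so τ_n = 0.535839.
Rearranging for μ₀: μ₀ = (μ_n·τ_n − τ_data·x̄)/τ₀ = (12.0376·0.535839 − 0.524590·12.3) / 0.011249 = -0.002241/0.011249 ≈ -0.2.

μ₀ = -0.2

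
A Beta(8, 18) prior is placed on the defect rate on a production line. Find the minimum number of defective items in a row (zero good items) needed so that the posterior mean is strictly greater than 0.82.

k = 75

After k defective items and 0 good items the posterior is Beta(8+k, 18), with mean (8+k)/(8+18+k).
Set (8+k)/(26+k) > 0.82 and solve: k > (0.82·26 − 8)/(1 − 0.82) = 74.000.
The smallest integer exceeding 74.000 is 75, and checking k=75: (83)/(101) = 0.8218 > 0.82.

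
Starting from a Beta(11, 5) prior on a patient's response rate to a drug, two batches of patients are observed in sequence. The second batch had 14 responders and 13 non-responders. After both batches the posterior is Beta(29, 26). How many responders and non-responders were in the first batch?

Sequential conjugate updates are equivalent to a single update on the pooled data, so total successes = posterior α − prior α and total failures = posterior β − prior β.
Total across both batches: 29−11=18 responders, 26−5=21 non-responders.
Subtract the second batch: 18−14=4 responders and 21−13=8 non-responders.

4 responders and 8 non-responders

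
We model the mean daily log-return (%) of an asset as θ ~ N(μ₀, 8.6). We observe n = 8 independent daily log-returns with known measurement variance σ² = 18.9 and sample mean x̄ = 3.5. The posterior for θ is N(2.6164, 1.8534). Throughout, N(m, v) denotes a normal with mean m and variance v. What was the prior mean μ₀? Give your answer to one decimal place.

The posterior mean is a precision-weighted average: μ_n = (τ₀μ₀ + τ_data·x̄)/(τ₀+τ_data), with τ₀=1/σ₀² and τ_data=n/σ².
Here τ₀ = 1/8.6 = 0.116279 and τ_data = 8/18.9 = 0.423280, so τ_n = 0.539559.
Rearranging for μ₀: μ₀ = (μ_n·τ_n − τ_data·x̄)/τ₀ = (2.6164·0.539559 − 0.423280·3.5) / 0.116279 = -0.069778/0.116279 ≈ -0.6.

μ₀ = -0.6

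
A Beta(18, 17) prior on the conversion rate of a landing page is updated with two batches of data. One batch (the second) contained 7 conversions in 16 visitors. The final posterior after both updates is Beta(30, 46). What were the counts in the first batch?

Sequential conjugate updates are equivalent to a single update on the pooled data, so total successes = posterior α − prior α and total failures = posterior β − prior β.
Total across both batches: 30−18=12 conversions, 46−17=29 bounces.
Subtract the second batch: 12−7=5 conversions and 29−9=20 bounces.

5 conversions and 20 bounces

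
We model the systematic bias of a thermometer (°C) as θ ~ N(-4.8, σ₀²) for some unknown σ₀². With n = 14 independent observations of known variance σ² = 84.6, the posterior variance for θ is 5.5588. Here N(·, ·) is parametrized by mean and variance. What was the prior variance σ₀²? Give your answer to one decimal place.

For the Normal–Normal model with known σ², precisions add: τ_n = τ₀ + n/σ².
So 1/σ₀² = 1/5.5588 − 14/84.6 = 0.179895 − 0.165485 = 0.014410.
Hence σ₀² = 1/0.014410 ≈ 69.4.

σ₀² = 69.4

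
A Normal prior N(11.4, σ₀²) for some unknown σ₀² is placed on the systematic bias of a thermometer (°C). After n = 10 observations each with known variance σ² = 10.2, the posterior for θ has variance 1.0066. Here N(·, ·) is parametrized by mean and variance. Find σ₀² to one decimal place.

For the Normal–Normal model with known σ², precisions add: τ_n = τ₀ + n/σ².
So 1/σ₀² = 1/1.0066 − 10/10.2 = 0.993443 − 0.980392 = 0.013051.
Hence σ₀² = 1/0.013051 ≈ 76.6.

σ₀² = 76.6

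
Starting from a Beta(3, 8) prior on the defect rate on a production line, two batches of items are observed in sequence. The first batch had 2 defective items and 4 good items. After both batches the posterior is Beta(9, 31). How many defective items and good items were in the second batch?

4 defective items and 19 good items

Because Beta–binomial updating is additive in the counts, the combined data contributed (α_post−α_prior, β_post−β_prior) successes and failures.
Total across both batches: 9−3=6 defective items, 31−8=23 good items.
Subtract the first batch: 6−2=4 defective items and 23−4=19 good items.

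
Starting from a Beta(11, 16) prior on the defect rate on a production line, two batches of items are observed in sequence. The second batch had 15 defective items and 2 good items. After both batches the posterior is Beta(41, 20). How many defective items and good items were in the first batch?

Sequential conjugate updates are equivalent to a single update on the pooled data, so total successes = posterior α − prior α and total failures = posterior β − prior β.
Total across both batches: 41−11=30 defective items, 20−16=4 good items.
Subtract the second batch: 30−15=15 defective items and 4−2=2 good items.

15 defective items and 2 good items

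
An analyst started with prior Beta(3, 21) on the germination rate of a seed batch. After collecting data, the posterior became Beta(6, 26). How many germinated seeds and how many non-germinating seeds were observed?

A Beta(α, β) prior with s successes and f failures in binomial data gives a Beta(α+s, β+f) posterior.
So s = 6 − 3 = 3 and f = 26 − 21 = 5.

3 germinated seeds and 5 non-germinating seeds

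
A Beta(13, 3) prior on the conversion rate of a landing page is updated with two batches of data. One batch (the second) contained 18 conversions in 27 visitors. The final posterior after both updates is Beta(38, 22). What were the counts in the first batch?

7 conversions and 10 bounces

Because Beta–binomial updating is additive in the counts, the combined data contributed (α_post−α_prior, β_post−β_prior) successes and failures.
Total across both batches: 38−13=25 conversions, 22−3=19 bounces.
Subtract the second batch: 25−18=7 conversions and 19−9=10 bounces.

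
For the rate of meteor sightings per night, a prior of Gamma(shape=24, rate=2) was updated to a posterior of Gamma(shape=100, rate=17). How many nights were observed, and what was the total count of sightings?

Gamma–Poisson conjugacy: posterior shape = α + Σxᵢ, posterior rate = β + n.
Matching: Σxᵢ = 100 − 24 = 76 and n = 17 − 2 = 15.

n = 15 nights with total 76 sightings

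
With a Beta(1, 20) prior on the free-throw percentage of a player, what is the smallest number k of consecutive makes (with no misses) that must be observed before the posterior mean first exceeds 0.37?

After k makes and 0 misses the posterior is Beta(1+k, 20), with mean (1+k)/(1+20+k).
Set (1+k)/(21+k) > 0.37 and solve: k > (0.37·21 − 1)/(1 − 0.37) = 10.746.
The smallest integer exceeding 10.746 is 11.

k = 11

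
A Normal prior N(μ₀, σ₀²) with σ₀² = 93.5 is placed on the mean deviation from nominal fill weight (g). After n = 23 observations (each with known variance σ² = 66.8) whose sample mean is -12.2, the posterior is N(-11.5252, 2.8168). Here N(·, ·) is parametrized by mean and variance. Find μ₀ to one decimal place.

μ₀ = 10.2

With known observation variance, the Normal–Normal posterior has precision τ_n = τ₀ + n/σ² and mean μ_n = (τ₀μ₀ + (n/σ²)x̄)/τ_n.
Here τ₀ = 1/93.5 = 0.010695 and τ_data = 23/66.8 = 0.344311, so τ_n = 0.355006.
Rearranging for μ₀: μ₀ = (μ_n·τ_n − τ_data·x̄)/τ₀ = (-11.5252·0.355006 − 0.344311·-12.2) / 0.010695 = 0.109079/0.010695 ≈ 10.2.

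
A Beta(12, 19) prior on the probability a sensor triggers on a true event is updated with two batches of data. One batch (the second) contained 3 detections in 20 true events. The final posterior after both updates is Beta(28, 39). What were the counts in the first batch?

Because Beta–binomial updating is additive in the counts, the combined data contributed (α_post−α_prior, β_post−β_prior) successes and failures.
Total across both batches: 28−12=16 detections, 39−19=20 misses.
Subtract the second batch: 16−3=13 detections and 20−17=3 misses.

13 detections and 3 misses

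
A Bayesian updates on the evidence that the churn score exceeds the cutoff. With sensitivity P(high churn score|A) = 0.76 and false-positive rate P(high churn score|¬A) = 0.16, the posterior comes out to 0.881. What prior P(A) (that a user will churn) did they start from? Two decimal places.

P(A) = 0.61

Bayes' rule in odds form gives O(A|E) = O(A)·[P(E|A)/P(E|¬A)], hence O(A) = O(A|E)/LR.
Posterior odds = 0.881/(1−0.881) = 7.4034. LR = 0.76/0.16 = 4.7500.
Prior odds = 7.4034/4.7500 = 1.5586, so P(A) = 1.5586/(1+1.5586) ≈ 0.61.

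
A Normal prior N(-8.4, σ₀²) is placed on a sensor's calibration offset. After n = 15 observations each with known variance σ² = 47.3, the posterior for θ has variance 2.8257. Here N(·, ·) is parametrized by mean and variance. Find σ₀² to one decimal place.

For the Normal–Normal model with known σ², precisions add: τ_n = τ₀ + n/σ².
So 1/σ₀² = 1/2.8257 − 15/47.3 = 0.353895 − 0.317125 = 0.036770.
Hence σ₀² = 1/0.036770 ≈ 27.2.

σ₀² = 27.2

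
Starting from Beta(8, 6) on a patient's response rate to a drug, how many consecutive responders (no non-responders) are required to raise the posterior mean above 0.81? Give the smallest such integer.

k = 18

After k responders and 0 non-responders the posterior is Beta(8+k, 6), with mean (8+k)/(8+6+k).
Set (8+k)/(14+k) > 0.81 and solve: k > (0.81·14 − 8)/(1 − 0.81) = 17.579.
The smallest integer exceeding 17.579 is 18, and checking k=18: (26)/(32) = 0.8125 > 0.81.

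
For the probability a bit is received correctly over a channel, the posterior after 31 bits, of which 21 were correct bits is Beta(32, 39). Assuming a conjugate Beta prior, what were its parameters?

Beta(11, 29)

A Beta(α, β) prior with s successes and f failures in binomial data gives a Beta(α+s, β+f) posterior.
So α = 32 − 21 = 11 and β = 39 − 10 = 29.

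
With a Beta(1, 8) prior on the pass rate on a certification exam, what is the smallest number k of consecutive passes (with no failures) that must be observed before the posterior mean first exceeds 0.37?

k = 4

After k passes and 0 failures the posterior is Beta(1+k, 8), with mean (1+k)/(1+8+k).
Set (1+k)/(9+k) > 0.37 and solve: k > (0.37·9 − 1)/(1 − 0.37) = 3.698.
The smallest integer exceeding 3.698 is 4.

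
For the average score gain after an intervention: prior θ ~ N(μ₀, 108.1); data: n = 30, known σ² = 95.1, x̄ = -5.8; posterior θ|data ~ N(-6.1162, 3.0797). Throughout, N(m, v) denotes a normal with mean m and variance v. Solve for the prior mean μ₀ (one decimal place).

μ₀ = -16.9

The posterior mean is a precision-weighted average: μ_n = (τ₀μ₀ + τ_data·x̄)/(τ₀+τ_data), with τ₀=1/σ₀² and τ_data=n/σ².
Here τ₀ = 1/108.1 = 0.009251 and τ_data = 30/95.1 = 0.315457, so τ_n = 0.324708.
Rearranging for μ₀: μ₀ = (μ_n·τ_n − τ_data·x̄)/τ₀ = (-6.1162·0.324708 − 0.315457·-5.8) / 0.009251 = -0.156328/0.009251 ≈ -16.9.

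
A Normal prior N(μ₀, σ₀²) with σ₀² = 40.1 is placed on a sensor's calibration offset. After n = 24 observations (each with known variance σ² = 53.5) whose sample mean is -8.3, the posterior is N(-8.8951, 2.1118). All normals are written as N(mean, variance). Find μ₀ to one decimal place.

With known observation variance, the Normal–Normal posterior has precision τ_n = τ₀ + n/σ² and mean μ_n = (τ₀μ₀ + (n/σ²)x̄)/τ_n.
Here τ₀ = 1/40.1 = 0.024938 and τ_data = 24/53.5 = 0.448598, so τ_n = 0.473536.
Rearranging for μ₀: μ₀ = (μ_n·τ_n − τ_data·x̄)/τ₀ = (-8.8951·0.473536 − 0.448598·-8.3) / 0.024938 = -0.488787/0.024938 ≈ -19.6.

μ₀ = -19.6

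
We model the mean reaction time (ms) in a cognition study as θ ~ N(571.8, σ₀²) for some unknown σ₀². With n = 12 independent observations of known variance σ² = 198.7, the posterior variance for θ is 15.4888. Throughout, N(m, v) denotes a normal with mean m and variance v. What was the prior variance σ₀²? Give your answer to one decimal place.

σ₀² = 239.8

Posterior precision equals prior precision plus data precision: 1/σ_n² = 1/σ₀² + n/σ².
So 1/σ₀² = 1/15.4888 − 12/198.7 = 0.064563 − 0.060393 = 0.004170.
Hence σ₀² = 1/0.004170 ≈ 239.8.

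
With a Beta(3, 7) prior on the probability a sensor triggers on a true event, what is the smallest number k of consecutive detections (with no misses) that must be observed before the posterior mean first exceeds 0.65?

k = 11

After k detections and 0 misses the posterior is Beta(3+k, 7), with mean (3+k)/(3+7+k).
Set (3+k)/(10+k) > 0.65 and solve: k > (0.65·10 − 3)/(1 − 0.65) = 10.000.
The smallest integer exceeding 10.000 is 11, and checking k=11: (14)/(21) = 0.6667 > 0.65.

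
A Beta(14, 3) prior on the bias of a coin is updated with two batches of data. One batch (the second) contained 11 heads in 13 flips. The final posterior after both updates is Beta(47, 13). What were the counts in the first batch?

22 heads and 8 tails

Because Beta–binomial updating is additive in the counts, the combined data contributed (α_post−α_prior, β_post−β_prior) successes and failures.
Total across both batches: 47−14=33 heads, 13−3=10 tails.
Subtract the second batch: 33−11=22 heads and 10−2=8 tails.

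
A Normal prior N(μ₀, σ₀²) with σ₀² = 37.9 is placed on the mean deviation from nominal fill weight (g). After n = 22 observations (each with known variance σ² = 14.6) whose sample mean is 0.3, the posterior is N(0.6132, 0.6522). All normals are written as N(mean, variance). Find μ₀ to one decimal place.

With known observation variance, the Normal–Normal posterior has precision τ_n = τ₀ + n/σ² and mean μ_n = (τ₀μ₀ + (n/σ²)x̄)/τ_n.
Here τ₀ = 1/37.9 = 0.026385 and τ_data = 22/14.6 = 1.506849, so τ_n = 1.533234.
Rearranging for μ₀: μ₀ = (μ_n·τ_n − τ_data·x̄)/τ₀ = (0.6132·1.533234 − 1.506849·0.3) / 0.026385 = 0.488124/0.026385 ≈ 18.5.

μ₀ = 18.5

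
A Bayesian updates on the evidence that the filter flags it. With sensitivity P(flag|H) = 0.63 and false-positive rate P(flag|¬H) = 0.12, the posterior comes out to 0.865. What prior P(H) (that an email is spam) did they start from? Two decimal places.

Bayes' rule in odds form gives O(H|E) = O(H)·[P(E|H)/P(E|¬H)], hence O(H) = O(H|E)/LR.
Posterior odds = 0.865/(1−0.865) = 6.4074. LR = 0.63/0.12 = 5.2500.
Prior odds = 6.4074/5.2500 = 1.2205, so P(H) = 1.2205/(1+1.2205) ≈ 0.55.

P(H) = 0.55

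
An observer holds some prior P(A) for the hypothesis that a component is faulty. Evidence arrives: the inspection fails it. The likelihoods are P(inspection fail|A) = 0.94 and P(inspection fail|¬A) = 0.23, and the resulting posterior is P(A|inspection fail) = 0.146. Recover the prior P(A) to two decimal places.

P(A) = 0.04

Bayes' rule in odds form gives O(A|E) = O(A)·[P(E|A)/P(E|¬A)], hence O(A) = O(A|E)/LR.
Posterior odds = 0.146/(1−0.146) = 0.1710. LR = 0.94/0.23 = 4.0870.
Prior odds = 0.1710/4.0870 = 0.0418, so P(A) = 0.0418/(1+0.0418) ≈ 0.04.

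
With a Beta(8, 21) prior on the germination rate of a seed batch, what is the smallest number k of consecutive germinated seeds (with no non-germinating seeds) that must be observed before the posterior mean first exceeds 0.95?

After k germinated seeds and 0 non-germinating seeds the posterior is Beta(8+k, 21), with mean (8+k)/(8+21+k).
Set (8+k)/(29+k) > 0.95 and solve: k > (0.95·29 − 8)/(1 − 0.95) = 391.000.
The smallest integer exceeding 391.000 is 392, and checking k=392: (400)/(421) = 0.9501 > 0.95.

k = 392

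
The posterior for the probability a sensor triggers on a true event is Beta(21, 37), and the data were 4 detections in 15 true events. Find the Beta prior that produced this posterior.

Beta(17, 26)

Under Beta–binomial conjugacy the posterior parameters are (α+s, β+f).
Subtract the data counts: 21−4=17, 37−11=26.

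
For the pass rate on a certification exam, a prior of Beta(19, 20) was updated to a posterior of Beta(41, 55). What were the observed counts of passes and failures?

Beta is conjugate to the binomial likelihood: posterior = Beta(a+s, b+f).
So s = 41 − 19 = 22 and f = 55 − 20 = 35.

22 passes and 35 failures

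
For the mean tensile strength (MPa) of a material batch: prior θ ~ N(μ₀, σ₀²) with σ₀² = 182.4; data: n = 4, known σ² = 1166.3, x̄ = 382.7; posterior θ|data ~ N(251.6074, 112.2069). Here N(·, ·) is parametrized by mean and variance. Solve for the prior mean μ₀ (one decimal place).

μ₀ = 169.6

The posterior mean is a precision-weighted average: μ_n = (τ₀μ₀ + τ_data·x̄)/(τ₀+τ_data), with τ₀=1/σ₀² and τ_data=n/σ².
Here τ₀ = 1/182.4 = 0.005482 and τ_data = 4/1166.3 = 0.003430, so τ_n = 0.008912.
Rearranging for μ₀: μ₀ = (μ_n·τ_n − τ_data·x̄)/τ₀ = (251.6074·0.008912 − 0.003430·382.7) / 0.005482 = 0.929664/0.005482 ≈ 169.6.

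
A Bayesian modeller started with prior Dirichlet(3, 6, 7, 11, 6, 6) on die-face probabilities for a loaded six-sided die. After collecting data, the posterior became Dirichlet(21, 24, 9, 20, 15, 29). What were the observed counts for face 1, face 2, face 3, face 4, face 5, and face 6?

counts (18, 18, 2, 9, 9, 23)

For a Dirichlet(α) prior with multinomial counts c, the posterior is Dirichlet(α + c) componentwise.
Counts are posterior − prior componentwise: 21−3=18, 24−6=18, 9−7=2, 20−11=9, 15−6=9, 29−6=23.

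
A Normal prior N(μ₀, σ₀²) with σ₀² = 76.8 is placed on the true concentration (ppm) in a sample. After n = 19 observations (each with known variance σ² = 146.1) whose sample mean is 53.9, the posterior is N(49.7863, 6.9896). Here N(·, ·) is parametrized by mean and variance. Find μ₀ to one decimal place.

The posterior mean is a precision-weighted average: μ_n = (τ₀μ₀ + τ_data·x̄)/(τ₀+τ_data), with τ₀=1/σ₀² and τ_data=n/σ².
Here τ₀ = 1/76.8 = 0.013021 and τ_data = 19/146.1 = 0.130048, so τ_n = 0.143069.
Rearranging for μ₀: μ₀ = (μ_n·τ_n − τ_data·x̄)/τ₀ = (49.7863·0.143069 − 0.130048·53.9) / 0.013021 = 0.113289/0.013021 ≈ 8.7.

μ₀ = 8.7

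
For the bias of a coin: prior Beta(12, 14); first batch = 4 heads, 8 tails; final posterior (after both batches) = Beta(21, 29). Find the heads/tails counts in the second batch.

Because Beta–binomial updating is additive in the counts, the combined data contributed (α_post−α_prior, β_post−β_prior) successes and failures.
Total across both batches: 21−12=9 heads, 29−14=15 tails.
Subtract the first batch: 9−4=5 heads and 15−8=7 tails.

5 heads and 7 tails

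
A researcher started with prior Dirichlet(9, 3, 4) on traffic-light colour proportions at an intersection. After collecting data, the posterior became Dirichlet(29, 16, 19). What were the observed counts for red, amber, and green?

counts (20, 13, 15)

For a Dirichlet(α) prior with multinomial counts c, the posterior is Dirichlet(α + c) componentwise.
Counts are posterior − prior componentwise: 29−9=20, 16−3=13, 19−4=15.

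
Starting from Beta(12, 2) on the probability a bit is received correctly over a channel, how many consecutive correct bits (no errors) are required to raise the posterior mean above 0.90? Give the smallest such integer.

After k correct bits and 0 errors the posterior is Beta(12+k, 2), with mean (12+k)/(12+2+k).
Set (12+k)/(14+k) > 0.90 and solve: k > (0.90·14 − 12)/(1 − 0.90) = 6.000.
The smallest integer exceeding 6.000 is 7, and checking k=7: (19)/(21) = 0.9048 > 0.90.

k = 7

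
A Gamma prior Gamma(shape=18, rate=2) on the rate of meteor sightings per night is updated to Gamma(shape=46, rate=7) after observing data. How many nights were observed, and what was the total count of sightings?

n = 5 nights with total 28 sightings

A Gamma(α, β) prior (rate parametrization) on a Poisson rate with n observations summing to S gives posterior Gamma(α+S, β+n).
Matching: Σxᵢ = 46 − 18 = 28 and n = 7 − 2 = 5.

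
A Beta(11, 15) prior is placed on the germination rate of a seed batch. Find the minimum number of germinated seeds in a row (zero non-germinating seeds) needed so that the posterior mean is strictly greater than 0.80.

k = 50

After k germinated seeds and 0 non-germinating seeds the posterior is Beta(11+k, 15), with mean (11+k)/(11+15+k).
Set (11+k)/(26+k) > 0.80 and solve: k > (0.80·26 − 11)/(1 − 0.80) = 49.000.
The smallest integer exceeding 49.000 is 50.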